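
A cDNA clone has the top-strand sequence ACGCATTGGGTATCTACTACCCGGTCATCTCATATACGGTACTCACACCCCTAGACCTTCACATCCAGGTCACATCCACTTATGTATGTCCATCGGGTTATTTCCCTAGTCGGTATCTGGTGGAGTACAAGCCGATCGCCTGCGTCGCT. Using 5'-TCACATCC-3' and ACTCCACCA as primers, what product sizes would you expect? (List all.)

68 bp, 57 bp

The forward primer TCACATCC matches the top strand at positions 59–66, 70–77.
The reverse primer's reverse complement is TGGTGGAGT, matching at positions 118–126.
Each forward site pairs with the reverse site to give a product ending at position 126: sizes 68, 57 bp.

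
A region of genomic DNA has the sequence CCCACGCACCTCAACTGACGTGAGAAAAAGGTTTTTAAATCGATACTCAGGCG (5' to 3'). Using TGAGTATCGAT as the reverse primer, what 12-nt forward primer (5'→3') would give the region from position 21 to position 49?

The reverse primer's reverse complement ATCGATACTCA matches the template at positions 39–49; the product starts at position 21.
The forward primer is identical to the top strand over positions 21–32: TGAGAAAAAGGT.

5'-TGAGAAAAAGGT-3'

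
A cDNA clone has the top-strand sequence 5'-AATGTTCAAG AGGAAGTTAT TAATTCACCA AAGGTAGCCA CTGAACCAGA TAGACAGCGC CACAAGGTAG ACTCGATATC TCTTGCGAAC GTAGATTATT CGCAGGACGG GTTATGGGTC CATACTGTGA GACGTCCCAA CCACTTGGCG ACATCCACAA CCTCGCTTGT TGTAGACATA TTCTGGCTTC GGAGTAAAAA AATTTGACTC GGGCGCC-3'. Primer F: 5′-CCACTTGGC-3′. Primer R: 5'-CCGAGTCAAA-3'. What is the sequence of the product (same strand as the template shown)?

Forward primer CCACTTGGC is found on the top strand at positions 141–149.
Reverse complement of the reverse primer: TTTGACTCGG. This occurs on the top strand at positions 203–212.
The product is the template from position 141 through 212 (72 bp).

5'-CCACTTGGCGACATCCACAACCTCGCTTGTTGTAGACATATTCTGGCTTCGGAGTAAAAAAATTTGACTCGG-3'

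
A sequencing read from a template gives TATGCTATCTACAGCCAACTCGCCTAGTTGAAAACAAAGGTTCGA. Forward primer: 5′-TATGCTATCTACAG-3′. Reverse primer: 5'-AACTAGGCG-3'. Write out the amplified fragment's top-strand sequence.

The forward primer matches the template at positions 1–14.
Taking the reverse complement of AACTAGGCG gives CGCCTAGTT, found at positions 21–29 on the template; the primer anneals here to the top strand with its 3' end pointing upstream.
The product is the template from position 1 through 29 (29 bp).

5'-TATGCTATCTACAGCCAACTCGCCTAGTT-3'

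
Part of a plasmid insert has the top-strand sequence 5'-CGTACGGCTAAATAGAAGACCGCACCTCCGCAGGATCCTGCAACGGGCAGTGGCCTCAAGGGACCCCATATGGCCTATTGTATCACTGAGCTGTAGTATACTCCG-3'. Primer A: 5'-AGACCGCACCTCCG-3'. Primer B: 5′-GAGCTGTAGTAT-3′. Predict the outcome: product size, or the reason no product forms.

No product — both primers anneal to the same strand and extend in the same direction.

Primer A (AGACCGCACCTCCG) matches the top strand at positions 17–30 (3' end points downstream).
Primer B (GAGCTGTAGTAT) also matches the top strand directly, at positions 88–99 — its reverse complement ATACTACAGCTC is not present.
Both primers anneal to the bottom strand with 3' ends pointing the same way, so neither can prime synthesis back toward the other.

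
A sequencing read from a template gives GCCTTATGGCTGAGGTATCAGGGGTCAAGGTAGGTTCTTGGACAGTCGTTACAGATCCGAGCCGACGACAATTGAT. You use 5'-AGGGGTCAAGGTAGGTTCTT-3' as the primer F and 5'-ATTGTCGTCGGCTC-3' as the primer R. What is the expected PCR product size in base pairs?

53 bp

The forward primer matches the template at positions 20–39.
Reverse complement of the reverse primer: GAGCCGACGACAAT. This occurs on the top strand at positions 59–72.
Amplicon spans positions 20–72: 53 bp.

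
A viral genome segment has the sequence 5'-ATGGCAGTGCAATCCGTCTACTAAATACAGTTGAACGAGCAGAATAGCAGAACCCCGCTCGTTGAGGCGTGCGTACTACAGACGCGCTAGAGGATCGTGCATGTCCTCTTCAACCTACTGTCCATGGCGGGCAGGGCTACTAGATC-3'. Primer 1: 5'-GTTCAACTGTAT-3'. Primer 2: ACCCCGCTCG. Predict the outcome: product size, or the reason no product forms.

No product — the primers' 3' ends point away from each other.

Primer 1 (GTTCAACTGTAT) has reverse complement ATACAGTTGAAC, which matches the top strand at positions 25–36; primer 1 anneals to the top strand there with its 3' end pointing upstream toward position 25.
Primer 2 (ACCCCGCTCG) matches the top strand directly at positions 52–61; it anneals to the bottom strand with its 3' end pointing downstream toward position 61.
The 3' ends diverge (primer 1 extends toward position 1, primer 2 toward position 146), so the primers never converge on a shared product.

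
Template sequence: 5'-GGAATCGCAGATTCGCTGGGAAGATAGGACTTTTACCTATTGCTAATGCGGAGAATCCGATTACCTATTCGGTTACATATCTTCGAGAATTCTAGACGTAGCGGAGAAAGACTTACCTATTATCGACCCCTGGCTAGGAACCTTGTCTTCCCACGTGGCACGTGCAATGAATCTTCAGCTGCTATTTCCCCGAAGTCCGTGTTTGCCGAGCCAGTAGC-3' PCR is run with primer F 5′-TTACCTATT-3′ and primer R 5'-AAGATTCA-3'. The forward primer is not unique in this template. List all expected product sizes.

The forward primer TTACCTATT matches the top strand at positions 33–41, 61–69, 113–121.
The reverse primer's reverse complement is TGAATCTT, matching at positions 168–175.
Each forward site pairs with the reverse site to give a product ending at position 175: sizes 143, 115, 63 bp.

143 bp, 115 bp, 63 bp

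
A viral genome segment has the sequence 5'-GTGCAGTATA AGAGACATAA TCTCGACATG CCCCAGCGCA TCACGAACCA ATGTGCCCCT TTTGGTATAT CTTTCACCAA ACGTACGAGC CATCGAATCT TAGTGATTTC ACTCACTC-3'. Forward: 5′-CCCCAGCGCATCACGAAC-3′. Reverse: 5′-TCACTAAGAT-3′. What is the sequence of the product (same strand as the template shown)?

Scanning the template, CCCCAGCGCATCACGAAC occurs at positions 31–48; this primer anneals to the bottom strand there with its 3' end pointing downstream.
Reverse complement of the reverse primer: ATCTTAGTGA. This occurs on the top strand at positions 97–106.
The product is the template from position 31 through 106 (76 bp).

5'-CCCCAGCGCATCACGAACCAATGTGCCCCTTTTGGTATATCTTTCACCAAACGTACGAGCCATCGAATCTTAGTGA-3'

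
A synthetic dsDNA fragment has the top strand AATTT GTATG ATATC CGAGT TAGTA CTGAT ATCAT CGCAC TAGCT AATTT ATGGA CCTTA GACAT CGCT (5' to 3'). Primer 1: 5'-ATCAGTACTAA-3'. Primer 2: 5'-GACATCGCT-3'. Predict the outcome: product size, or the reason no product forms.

Primer 1 (ATCAGTACTAA) has reverse complement TTAGTACTGAT, which matches the top strand at positions 20–30; primer 1 anneals to the top strand there with its 3' end pointing upstream toward position 20.
Primer 2 (GACATCGCT) matches the top strand directly at positions 61–69; it anneals to the bottom strand with its 3' end pointing downstream toward position 69.
The 3' ends diverge (primer 1 extends toward position 1, primer 2 toward position 69), so the primers never converge on a shared product.

No product — the primers' 3' ends point away from each other.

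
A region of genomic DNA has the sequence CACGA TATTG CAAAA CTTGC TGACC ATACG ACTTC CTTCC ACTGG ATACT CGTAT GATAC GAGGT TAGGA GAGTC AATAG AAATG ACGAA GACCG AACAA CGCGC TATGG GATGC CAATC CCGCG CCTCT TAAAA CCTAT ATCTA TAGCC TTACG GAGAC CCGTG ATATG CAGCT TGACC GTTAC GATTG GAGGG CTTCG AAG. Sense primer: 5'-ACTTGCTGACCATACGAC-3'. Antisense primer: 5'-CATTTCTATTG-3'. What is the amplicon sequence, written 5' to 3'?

5'-ACTTGCTGACCATACGACTTCCTTCCACTGGATACTCGTATGATACGAGGTTAGGAGAGTCAATAGAAATG-3'

Scanning the template, ACTTGCTGACCATACGAC occurs at positions 15–32; this primer anneals to the bottom strand there with its 3' end pointing downstream.
Reverse complement of the reverse primer: CAATAGAAATG. This occurs on the top strand at positions 75–85.
The product is the template from position 15 through 85 (71 bp).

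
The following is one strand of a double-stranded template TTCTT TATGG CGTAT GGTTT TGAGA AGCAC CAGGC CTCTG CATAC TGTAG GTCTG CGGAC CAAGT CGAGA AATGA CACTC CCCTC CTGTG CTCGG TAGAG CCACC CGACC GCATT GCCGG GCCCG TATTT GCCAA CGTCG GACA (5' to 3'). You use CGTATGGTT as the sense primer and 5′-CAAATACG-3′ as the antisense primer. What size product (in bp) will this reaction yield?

The forward primer matches the template at positions 11–19.
Reverse complement of the reverse primer: CGTATTTG. This occurs on the top strand at positions 124–131.
Product length = (reverse-primer end) − (forward-primer start) + 1 = 131 − 11 + 1 = 121 bp.

121 bp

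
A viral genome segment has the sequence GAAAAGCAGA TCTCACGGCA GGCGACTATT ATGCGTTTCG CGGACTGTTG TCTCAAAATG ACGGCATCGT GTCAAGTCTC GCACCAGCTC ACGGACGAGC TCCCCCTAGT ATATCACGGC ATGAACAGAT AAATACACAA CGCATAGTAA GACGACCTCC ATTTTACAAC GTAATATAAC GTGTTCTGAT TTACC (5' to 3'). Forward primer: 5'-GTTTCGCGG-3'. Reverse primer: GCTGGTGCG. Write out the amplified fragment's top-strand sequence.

Scanning the template, GTTTCGCGG occurs at positions 35–43; this primer anneals to the bottom strand there with its 3' end pointing downstream.
Taking the reverse complement of GCTGGTGCG gives CGCACCAGC, found at positions 80–88 on the template; the primer anneals here to the top strand with its 3' end pointing upstream.
The product is the template from position 35 through 88 (54 bp).

5'-GTTTCGCGGACTGTTGTCTCAAAATGACGGCATCGTGTCAAGTCTCGCACCAGC-3'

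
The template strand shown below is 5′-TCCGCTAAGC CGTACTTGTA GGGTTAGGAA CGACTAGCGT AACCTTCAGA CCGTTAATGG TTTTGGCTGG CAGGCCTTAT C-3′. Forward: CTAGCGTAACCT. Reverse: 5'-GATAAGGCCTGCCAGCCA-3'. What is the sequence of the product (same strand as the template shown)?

5'-CTAGCGTAACCTTCAGACCGTTAATGGTTTTGGCTGGCAGGCCTTATC-3'

The forward primer matches the template at positions 34–45.
The reverse primer's reverse complement is TGGCTGGCAGGCCTTATC, which matches the template at positions 64–81.
The product is the template from position 34 through 81 (48 bp).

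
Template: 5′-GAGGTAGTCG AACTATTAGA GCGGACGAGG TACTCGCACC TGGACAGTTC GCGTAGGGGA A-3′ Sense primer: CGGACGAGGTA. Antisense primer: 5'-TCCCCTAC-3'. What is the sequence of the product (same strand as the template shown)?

Scanning the template, CGGACGAGGTA occurs at positions 22–32; this primer anneals to the bottom strand there with its 3' end pointing downstream.
The reverse primer's reverse complement is GTAGGGGA, which matches the template at positions 53–60.
The product is the template from position 22 through 60 (39 bp).

5'-CGGACGAGGTACTCGCACCTGGACAGTTCGCGTAGGGGA-3'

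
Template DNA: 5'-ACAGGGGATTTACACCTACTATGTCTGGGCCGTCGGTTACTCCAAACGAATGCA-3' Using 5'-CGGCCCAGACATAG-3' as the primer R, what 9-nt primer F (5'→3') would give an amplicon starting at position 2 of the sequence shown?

The reverse primer's reverse complement CTATGTCTGGGCCG matches the template at positions 19–32; the product starts at position 2.
The forward primer is identical to the top strand over positions 2–10: CAGGGGATT.

5'-CAGGGGATT-3'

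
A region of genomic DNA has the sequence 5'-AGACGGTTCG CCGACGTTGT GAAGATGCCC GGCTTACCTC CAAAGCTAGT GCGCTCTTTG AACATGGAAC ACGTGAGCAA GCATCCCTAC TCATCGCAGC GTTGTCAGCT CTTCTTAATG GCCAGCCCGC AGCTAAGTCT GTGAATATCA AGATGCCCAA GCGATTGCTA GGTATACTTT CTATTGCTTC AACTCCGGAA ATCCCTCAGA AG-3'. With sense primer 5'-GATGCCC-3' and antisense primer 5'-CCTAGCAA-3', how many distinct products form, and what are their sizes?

The forward primer GATGCCC matches the top strand at positions 24–30, 152–158.
The reverse primer's reverse complement is TTGCTAGG, matching at positions 165–172.
Each forward site pairs with the reverse site to give a product ending at position 172: sizes 149, 21 bp.

Two products: 149 bp, 21 bp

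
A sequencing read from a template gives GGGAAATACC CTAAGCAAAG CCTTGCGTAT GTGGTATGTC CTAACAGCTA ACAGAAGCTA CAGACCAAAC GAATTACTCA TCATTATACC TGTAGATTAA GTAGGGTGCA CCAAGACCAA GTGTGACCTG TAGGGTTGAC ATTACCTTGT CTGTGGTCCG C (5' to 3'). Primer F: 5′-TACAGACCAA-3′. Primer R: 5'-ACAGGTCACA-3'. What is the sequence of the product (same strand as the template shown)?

Scanning the template, TACAGACCAA occurs at positions 59–68; this primer anneals to the bottom strand there with its 3' end pointing downstream.
Reverse complement of the reverse primer: TGTGACCTGT. This occurs on the top strand at positions 122–131.
The product is the template from position 59 through 131 (73 bp).

5'-TACAGACCAAACGAATTACTCATCATTATACCTGTAGATTAAGTAGGGTGCACCAAGACCAAGTGTGACCTGT-3'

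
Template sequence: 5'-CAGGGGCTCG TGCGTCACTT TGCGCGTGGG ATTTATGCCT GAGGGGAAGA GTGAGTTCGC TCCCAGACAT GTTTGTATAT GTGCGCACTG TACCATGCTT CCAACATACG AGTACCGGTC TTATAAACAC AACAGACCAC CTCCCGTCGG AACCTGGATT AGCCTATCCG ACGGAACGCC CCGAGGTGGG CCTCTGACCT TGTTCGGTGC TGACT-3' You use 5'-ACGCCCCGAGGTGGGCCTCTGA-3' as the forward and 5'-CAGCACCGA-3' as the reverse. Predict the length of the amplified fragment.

37 bp

Forward primer ACGCCCCGAGGTGGGCCTCTGA is found on the top strand at positions 176–197.
Taking the reverse complement of CAGCACCGA gives TCGGTGCTG, found at positions 204–212 on the template; the primer anneals here to the top strand with its 3' end pointing upstream.
Product length = (reverse-primer end) − (forward-primer start) + 1 = 212 − 176 + 1 = 37 bp.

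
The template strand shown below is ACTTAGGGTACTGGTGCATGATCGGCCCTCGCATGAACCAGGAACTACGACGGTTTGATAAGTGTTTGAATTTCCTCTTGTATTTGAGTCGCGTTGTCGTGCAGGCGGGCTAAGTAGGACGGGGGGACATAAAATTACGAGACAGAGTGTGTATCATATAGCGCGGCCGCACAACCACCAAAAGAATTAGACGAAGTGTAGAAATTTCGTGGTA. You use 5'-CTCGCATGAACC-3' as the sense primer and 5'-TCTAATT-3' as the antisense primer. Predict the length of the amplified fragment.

164 bp

The forward primer matches the template at positions 28–39.
Taking the reverse complement of TCTAATT gives AATTAGA, found at positions 185–191 on the template; the primer anneals here to the top strand with its 3' end pointing upstream.
Product length = (reverse-primer end) − (forward-primer start) + 1 = 191 − 28 + 1 = 164 bp.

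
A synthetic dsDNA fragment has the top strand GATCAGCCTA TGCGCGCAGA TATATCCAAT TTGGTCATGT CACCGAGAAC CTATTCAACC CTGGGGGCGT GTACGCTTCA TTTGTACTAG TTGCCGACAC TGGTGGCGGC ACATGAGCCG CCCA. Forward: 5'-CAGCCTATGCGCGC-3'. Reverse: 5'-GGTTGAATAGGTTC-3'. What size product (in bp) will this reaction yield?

The forward primer matches the template at positions 4–17.
The reverse primer's reverse complement is GAACCTATTCAACC, which matches the template at positions 47–60.
The product runs from position 4 to position 60, so its length is 60 − 4 + 1 = 57 bp.

57 bp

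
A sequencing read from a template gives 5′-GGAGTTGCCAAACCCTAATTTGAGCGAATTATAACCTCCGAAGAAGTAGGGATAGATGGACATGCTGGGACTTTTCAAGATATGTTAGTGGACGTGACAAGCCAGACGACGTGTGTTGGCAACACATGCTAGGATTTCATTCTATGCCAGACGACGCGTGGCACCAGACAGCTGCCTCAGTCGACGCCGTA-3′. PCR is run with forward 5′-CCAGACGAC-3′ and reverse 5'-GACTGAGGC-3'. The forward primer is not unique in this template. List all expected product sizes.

81 bp, 36 bp

The forward primer CCAGACGAC matches the top strand at positions 102–110, 147–155.
The reverse primer's reverse complement is GCCTCAGTC, matching at positions 174–182.
Each forward site pairs with the reverse site to give a product ending at position 182: sizes 81, 36 bp.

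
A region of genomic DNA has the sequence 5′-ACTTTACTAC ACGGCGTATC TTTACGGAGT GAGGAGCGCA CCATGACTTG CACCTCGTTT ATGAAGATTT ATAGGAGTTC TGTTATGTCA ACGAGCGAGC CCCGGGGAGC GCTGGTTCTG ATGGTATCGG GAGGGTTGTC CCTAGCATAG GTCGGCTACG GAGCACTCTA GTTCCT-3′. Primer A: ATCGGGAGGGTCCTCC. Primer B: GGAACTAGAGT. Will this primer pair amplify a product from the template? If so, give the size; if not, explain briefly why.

No product — primer A has no binding site in the template.

Primer A (ATCGGGAGGGTCCTCC) does not match the top strand, and its reverse complement GGAGGACCCTCCCGAT does not match either.
With no annealing site for primer A, no amplification occurs.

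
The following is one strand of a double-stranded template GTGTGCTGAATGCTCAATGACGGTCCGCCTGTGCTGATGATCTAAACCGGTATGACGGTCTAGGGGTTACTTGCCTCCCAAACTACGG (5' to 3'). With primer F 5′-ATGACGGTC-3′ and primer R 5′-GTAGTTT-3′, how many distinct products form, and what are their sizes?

The forward primer ATGACGGTC matches the top strand at positions 17–25, 52–60.
The reverse primer's reverse complement is AAACTAC, matching at positions 80–86.
Each forward site pairs with the reverse site to give a product ending at position 86: sizes 70, 35 bp.

Two products: 70 bp, 35 bp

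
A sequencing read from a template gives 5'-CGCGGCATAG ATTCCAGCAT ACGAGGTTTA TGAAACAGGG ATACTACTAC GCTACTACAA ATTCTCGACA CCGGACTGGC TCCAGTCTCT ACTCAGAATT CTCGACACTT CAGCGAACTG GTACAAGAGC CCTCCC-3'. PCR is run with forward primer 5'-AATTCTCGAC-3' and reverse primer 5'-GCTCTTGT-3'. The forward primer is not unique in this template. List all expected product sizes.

The forward primer AATTCTCGAC matches the top strand at positions 60–69, 97–106.
The reverse primer's reverse complement is ACAAGAGC, matching at positions 123–130.
Each forward site pairs with the reverse site to give a product ending at position 130: sizes 71, 34 bp.

71 bp, 34 bp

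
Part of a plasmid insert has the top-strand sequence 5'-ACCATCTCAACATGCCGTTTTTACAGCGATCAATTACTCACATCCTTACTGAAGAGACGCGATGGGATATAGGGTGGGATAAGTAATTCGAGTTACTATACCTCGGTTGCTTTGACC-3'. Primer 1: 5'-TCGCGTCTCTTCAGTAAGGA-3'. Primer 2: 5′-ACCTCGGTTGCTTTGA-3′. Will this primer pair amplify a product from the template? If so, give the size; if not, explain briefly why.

No product — the primers' 3' ends point away from each other.

Primer 1 (TCGCGTCTCTTCAGTAAGGA) has reverse complement TCCTTACTGAAGAGACGCGA, which matches the top strand at positions 43–62; primer 1 anneals to the top strand there with its 3' end pointing upstream toward position 43.
Primer 2 (ACCTCGGTTGCTTTGA) matches the top strand directly at positions 100–115; it anneals to the bottom strand with its 3' end pointing downstream toward position 115.
The 3' ends diverge (primer 1 extends toward position 1, primer 2 toward position 117), so the primers never converge on a shared product.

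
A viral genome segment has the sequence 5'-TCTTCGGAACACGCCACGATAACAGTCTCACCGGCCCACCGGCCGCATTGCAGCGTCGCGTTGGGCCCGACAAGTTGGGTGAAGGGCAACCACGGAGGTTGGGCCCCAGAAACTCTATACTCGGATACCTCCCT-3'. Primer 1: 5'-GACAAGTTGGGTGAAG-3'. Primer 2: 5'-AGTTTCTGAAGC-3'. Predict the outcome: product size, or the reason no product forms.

Primer 2 (AGTTTCTGAAGC) does not match the top strand, and its reverse complement GCTTCAGAAACT does not match either.
With no annealing site for primer 2, no amplification occurs.

No product — primer 2 has no binding site in the template.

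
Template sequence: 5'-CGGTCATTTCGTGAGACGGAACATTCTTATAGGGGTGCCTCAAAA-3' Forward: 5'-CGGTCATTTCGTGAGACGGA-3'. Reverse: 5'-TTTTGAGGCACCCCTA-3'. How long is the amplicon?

45 bp

The forward primer matches the template at positions 1–20.
Taking the reverse complement of TTTTGAGGCACCCCTA gives TAGGGGTGCCTCAAAA, found at positions 30–45 on the template; the primer anneals here to the top strand with its 3' end pointing upstream.
Amplicon spans positions 1–45: 45 bp.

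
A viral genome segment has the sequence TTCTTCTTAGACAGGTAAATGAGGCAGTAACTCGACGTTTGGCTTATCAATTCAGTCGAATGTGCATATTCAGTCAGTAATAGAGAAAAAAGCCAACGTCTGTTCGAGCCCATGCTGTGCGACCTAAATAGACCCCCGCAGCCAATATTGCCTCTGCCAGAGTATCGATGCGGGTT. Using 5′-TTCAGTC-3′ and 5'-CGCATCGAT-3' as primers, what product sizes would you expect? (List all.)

The forward primer TTCAGTC matches the top strand at positions 51–57, 69–75.
The reverse primer's reverse complement is ATCGATGCG, matching at positions 164–172.
Each forward site pairs with the reverse site to give a product ending at position 172: sizes 122, 104 bp.

122 bp, 104 bp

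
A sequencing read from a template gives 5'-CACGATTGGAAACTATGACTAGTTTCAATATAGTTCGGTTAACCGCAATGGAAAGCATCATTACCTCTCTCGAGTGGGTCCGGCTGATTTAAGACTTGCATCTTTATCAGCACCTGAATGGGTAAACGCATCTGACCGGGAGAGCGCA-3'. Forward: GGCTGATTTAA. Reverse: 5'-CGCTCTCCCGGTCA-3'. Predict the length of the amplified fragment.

65 bp

The forward primer matches the template at positions 82–92.
Reverse complement of the reverse primer: TGACCGGGAGAGCG. This occurs on the top strand at positions 133–146.
The product runs from position 82 to position 146, so its length is 146 − 82 + 1 = 65 bp.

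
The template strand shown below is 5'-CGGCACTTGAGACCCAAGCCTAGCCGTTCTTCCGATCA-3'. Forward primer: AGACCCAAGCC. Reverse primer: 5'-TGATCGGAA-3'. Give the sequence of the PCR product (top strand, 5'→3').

The forward primer matches the template at positions 10–20.
The reverse primer's reverse complement is TTCCGATCA, which matches the template at positions 30–38.
The product is the template from position 10 through 38 (29 bp).

5'-AGACCCAAGCCTAGCCGTTCTTCCGATCA-3'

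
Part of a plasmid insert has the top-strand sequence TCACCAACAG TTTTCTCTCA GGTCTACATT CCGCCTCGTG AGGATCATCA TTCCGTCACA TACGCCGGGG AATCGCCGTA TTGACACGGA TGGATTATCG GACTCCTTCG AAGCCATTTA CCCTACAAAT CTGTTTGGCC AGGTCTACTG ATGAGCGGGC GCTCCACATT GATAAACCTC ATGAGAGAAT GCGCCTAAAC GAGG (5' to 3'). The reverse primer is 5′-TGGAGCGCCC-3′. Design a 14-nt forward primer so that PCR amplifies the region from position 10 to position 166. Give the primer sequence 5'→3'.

The reverse primer's reverse complement GGGCGCTCCA matches the template at positions 157–166; the product starts at position 10.
The forward primer is identical to the top strand over positions 10–23: GTTTTCTCTCAGGT.

5'-GTTTTCTCTCAGGT-3'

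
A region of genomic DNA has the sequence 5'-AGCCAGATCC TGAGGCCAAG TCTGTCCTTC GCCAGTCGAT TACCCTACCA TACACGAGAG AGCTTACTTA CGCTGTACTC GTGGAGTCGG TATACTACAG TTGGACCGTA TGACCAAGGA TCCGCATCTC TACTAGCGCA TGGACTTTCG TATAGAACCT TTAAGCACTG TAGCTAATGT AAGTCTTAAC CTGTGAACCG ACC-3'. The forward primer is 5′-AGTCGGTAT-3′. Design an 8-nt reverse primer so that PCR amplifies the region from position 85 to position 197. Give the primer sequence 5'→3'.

The product's 3' end on the top strand is position 197.
The reverse primer anneals to the top strand over positions 190–197, i.e. to CCTGTGAA.
Its sequence written 5'→3' is the reverse complement: TTCACAGG.

5'-TTCACAGG-3'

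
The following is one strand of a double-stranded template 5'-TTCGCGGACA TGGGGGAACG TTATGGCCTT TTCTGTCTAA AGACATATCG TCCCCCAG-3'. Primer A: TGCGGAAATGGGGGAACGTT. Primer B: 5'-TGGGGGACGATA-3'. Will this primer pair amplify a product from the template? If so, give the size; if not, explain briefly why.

Primer A (TGCGGAAATGGGGGAACGTT) does not match the top strand, and its reverse complement AACGTTCCCCCATTTCCGCA does not match either.
With no annealing site for primer A, no amplification occurs.

No product — primer A has no binding site in the template.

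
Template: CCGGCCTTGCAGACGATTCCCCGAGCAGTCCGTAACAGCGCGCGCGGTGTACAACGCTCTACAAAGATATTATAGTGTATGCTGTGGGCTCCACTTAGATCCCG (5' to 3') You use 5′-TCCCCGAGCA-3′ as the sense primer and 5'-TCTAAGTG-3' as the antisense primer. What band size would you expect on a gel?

82 bp

The forward primer matches the template at positions 18–27.
Taking the reverse complement of TCTAAGTG gives CACTTAGA, found at positions 92–99 on the template; the primer anneals here to the top strand with its 3' end pointing upstream.
Product length = (reverse-primer end) − (forward-primer start) + 1 = 99 − 18 + 1 = 82 bp.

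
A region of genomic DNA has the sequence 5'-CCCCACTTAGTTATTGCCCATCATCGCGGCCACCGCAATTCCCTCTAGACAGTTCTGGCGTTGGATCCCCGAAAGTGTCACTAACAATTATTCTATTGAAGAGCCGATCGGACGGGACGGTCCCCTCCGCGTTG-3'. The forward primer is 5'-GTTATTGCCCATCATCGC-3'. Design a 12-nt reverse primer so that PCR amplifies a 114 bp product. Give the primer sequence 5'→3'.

5'-GGACCGTCCCGT-3'

The forward primer binds at positions 10–27, so a 114 bp product ends at position 10 + 114 − 1 = 123.
The reverse primer anneals to the top strand over positions 112–123, i.e. to ACGGGACGGTCC.
Its sequence written 5'→3' is the reverse complement: GGACCGTCCCGT.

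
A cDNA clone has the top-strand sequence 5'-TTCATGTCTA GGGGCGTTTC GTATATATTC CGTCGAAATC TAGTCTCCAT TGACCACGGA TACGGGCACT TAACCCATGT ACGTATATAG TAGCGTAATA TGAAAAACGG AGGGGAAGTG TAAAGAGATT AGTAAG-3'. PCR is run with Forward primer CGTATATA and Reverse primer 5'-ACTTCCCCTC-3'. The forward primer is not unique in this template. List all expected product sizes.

The forward primer CGTATATA matches the top strand at positions 20–27, 82–89.
The reverse primer's reverse complement is GAGGGGAAGT, matching at positions 110–119.
Each forward site pairs with the reverse site to give a product ending at position 119: sizes 100, 38 bp.

100 bp, 38 bp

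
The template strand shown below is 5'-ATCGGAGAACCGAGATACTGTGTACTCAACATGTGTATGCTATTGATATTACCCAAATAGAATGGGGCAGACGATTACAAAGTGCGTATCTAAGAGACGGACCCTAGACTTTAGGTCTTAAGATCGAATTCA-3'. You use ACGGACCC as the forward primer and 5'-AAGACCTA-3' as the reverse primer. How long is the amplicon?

The forward primer matches the template at positions 97–104.
Taking the reverse complement of AAGACCTA gives TAGGTCTT, found at positions 112–119 on the template; the primer anneals here to the top strand with its 3' end pointing upstream.
Amplicon spans positions 97–119: 23 bp.

23 bp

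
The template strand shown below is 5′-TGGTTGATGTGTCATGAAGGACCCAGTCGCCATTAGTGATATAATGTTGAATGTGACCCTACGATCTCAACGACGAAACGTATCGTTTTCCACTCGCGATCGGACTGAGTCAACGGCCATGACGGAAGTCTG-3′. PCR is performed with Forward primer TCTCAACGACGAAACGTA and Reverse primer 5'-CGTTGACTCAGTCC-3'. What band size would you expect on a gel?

51 bp

The forward primer matches the template at positions 65–82.
The reverse primer's reverse complement is GGACTGAGTCAACG, which matches the template at positions 102–115.
Product length = (reverse-primer end) − (forward-primer start) + 1 = 115 − 65 + 1 = 51 bp.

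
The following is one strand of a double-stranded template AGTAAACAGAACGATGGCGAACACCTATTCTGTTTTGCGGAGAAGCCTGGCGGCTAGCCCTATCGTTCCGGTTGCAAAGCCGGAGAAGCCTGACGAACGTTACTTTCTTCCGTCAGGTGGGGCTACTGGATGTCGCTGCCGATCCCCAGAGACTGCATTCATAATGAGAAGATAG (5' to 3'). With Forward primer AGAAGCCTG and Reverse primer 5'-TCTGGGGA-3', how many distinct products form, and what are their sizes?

Two products: 110 bp, 67 bp

The forward primer AGAAGCCTG matches the top strand at positions 41–49, 84–92.
The reverse primer's reverse complement is TCCCCAGA, matching at positions 143–150.
Each forward site pairs with the reverse site to give a product ending at position 150: sizes 110, 67 bp.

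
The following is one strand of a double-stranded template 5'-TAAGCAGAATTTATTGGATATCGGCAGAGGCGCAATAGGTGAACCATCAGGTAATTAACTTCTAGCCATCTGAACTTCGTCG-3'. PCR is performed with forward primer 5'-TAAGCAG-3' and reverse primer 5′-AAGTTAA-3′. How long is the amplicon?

61 bp

Forward primer TAAGCAG is found on the top strand at positions 1–7.
The reverse primer's reverse complement is TTAACTT, which matches the template at positions 55–61.
Amplicon spans positions 1–61: 61 bp.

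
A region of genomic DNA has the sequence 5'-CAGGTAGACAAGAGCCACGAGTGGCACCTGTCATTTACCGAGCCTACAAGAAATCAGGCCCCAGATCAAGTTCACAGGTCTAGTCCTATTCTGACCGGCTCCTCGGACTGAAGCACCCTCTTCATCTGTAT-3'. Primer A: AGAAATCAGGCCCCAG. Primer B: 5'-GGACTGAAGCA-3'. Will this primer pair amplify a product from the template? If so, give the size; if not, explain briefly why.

No product — both primers anneal to the same strand and extend in the same direction.

Primer A (AGAAATCAGGCCCCAG) matches the top strand at positions 49–64 (3' end points downstream).
Primer B (GGACTGAAGCA) also matches the top strand directly, at positions 105–115 — its reverse complement TGCTTCAGTCC is not present.
Both primers anneal to the bottom strand with 3' ends pointing the same way, so neither can prime synthesis back toward the other.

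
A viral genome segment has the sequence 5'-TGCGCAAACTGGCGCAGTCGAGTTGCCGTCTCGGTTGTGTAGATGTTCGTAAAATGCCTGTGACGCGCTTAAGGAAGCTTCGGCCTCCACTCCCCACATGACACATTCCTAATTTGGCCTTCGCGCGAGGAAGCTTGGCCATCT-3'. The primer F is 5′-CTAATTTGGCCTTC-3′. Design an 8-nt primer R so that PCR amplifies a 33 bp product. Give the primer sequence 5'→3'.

The forward primer binds at positions 109–122, so a 33 bp product ends at position 109 + 33 − 1 = 141.
The reverse primer anneals to the top strand over positions 134–141, i.e. to CTTGGCCA.
Its sequence written 5'→3' is the reverse complement: TGGCCAAG.

5'-TGGCCAAG-3'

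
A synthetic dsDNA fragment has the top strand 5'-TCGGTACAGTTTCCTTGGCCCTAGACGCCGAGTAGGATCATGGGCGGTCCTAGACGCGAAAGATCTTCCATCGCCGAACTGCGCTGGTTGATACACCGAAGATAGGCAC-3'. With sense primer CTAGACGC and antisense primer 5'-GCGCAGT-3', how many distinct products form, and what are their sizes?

Two products: 64 bp, 35 bp

The forward primer CTAGACGC matches the top strand at positions 21–28, 50–57.
The reverse primer's reverse complement is ACTGCGC, matching at positions 78–84.
Each forward site pairs with the reverse site to give a product ending at position 84: sizes 64, 35 bp.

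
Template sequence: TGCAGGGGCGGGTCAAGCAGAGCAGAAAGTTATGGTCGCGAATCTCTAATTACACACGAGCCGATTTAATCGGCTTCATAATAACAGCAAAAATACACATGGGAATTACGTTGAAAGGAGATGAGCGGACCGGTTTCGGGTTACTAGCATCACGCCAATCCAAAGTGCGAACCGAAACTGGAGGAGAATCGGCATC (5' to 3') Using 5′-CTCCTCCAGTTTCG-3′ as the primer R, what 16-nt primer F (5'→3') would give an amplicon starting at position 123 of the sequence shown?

5'-GAGCGGACCGGTTTCG-3'

The reverse primer's reverse complement CGAAACTGGAGGAG matches the template at positions 173–186; the product starts at position 123.
The forward primer is identical to the top strand over positions 123–138: GAGCGGACCGGTTTCG.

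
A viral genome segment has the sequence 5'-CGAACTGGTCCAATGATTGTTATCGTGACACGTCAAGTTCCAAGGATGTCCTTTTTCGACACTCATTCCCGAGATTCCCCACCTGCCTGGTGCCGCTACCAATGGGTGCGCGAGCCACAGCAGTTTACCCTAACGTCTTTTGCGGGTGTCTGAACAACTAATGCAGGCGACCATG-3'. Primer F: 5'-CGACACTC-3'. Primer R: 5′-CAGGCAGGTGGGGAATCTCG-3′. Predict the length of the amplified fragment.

Forward primer CGACACTC is found on the top strand at positions 57–64.
The reverse primer's reverse complement is CGAGATTCCCCACCTGCCTG, which matches the template at positions 70–89.
Product length = (reverse-primer end) − (forward-primer start) + 1 = 89 − 57 + 1 = 33 bp.

33 bp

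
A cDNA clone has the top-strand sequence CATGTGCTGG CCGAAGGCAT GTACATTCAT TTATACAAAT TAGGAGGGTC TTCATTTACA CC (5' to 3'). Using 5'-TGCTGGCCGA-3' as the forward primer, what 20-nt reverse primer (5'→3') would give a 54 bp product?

The forward primer binds at positions 5–14, so a 54 bp product ends at position 5 + 54 − 1 = 58.
The reverse primer anneals to the top strand over positions 39–58, i.e. to ATTAGGAGGGTCTTCATTTA.
Its sequence written 5'→3' is the reverse complement: TAAATGAAGACCCTCCTAAT.

5'-TAAATGAAGACCCTCCTAAT-3'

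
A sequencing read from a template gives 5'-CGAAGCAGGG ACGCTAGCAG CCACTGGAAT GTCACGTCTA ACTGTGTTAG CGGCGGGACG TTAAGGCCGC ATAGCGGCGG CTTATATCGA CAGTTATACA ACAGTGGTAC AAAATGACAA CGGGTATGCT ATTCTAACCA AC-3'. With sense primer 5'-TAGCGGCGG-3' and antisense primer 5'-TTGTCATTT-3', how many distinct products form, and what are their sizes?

The forward primer TAGCGGCGG matches the top strand at positions 48–56, 72–80.
The reverse primer's reverse complement is AAATGACAA, matching at positions 112–120.
Each forward site pairs with the reverse site to give a product ending at position 120: sizes 73, 49 bp.

Two products: 73 bp, 49 bp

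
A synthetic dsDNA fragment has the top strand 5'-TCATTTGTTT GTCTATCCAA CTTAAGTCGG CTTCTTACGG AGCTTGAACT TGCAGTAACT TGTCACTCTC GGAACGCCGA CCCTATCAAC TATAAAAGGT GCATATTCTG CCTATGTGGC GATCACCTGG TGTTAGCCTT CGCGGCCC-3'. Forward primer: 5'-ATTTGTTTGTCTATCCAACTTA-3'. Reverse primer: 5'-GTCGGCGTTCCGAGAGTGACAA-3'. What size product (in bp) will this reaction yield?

79 bp

Scanning the template, ATTTGTTTGTCTATCCAACTTA occurs at positions 3–24; this primer anneals to the bottom strand there with its 3' end pointing downstream.
The reverse primer's reverse complement is TTGTCACTCTCGGAACGCCGAC, which matches the template at positions 60–81.
Amplicon spans positions 3–81: 79 bp.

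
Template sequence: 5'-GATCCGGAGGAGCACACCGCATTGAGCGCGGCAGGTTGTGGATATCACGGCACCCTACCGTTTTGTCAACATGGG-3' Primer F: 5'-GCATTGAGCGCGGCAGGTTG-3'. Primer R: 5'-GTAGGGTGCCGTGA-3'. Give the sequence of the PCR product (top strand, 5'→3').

5'-GCATTGAGCGCGGCAGGTTGTGGATATCACGGCACCCTAC-3'

Forward primer GCATTGAGCGCGGCAGGTTG is found on the top strand at positions 19–38.
Reverse complement of the reverse primer: TCACGGCACCCTAC. This occurs on the top strand at positions 45–58.
The product is the template from position 19 through 58 (40 bp).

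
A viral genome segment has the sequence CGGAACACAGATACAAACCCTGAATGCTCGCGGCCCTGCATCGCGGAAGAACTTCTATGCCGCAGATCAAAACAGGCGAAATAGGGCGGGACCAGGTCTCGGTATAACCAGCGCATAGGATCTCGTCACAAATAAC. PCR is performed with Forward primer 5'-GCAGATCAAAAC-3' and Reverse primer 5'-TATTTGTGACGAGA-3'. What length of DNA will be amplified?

73 bp

Forward primer GCAGATCAAAAC is found on the top strand at positions 62–73.
Taking the reverse complement of TATTTGTGACGAGA gives TCTCGTCACAAATA, found at positions 121–134 on the template; the primer anneals here to the top strand with its 3' end pointing upstream.
Product length = (reverse-primer end) − (forward-primer start) + 1 = 134 − 62 + 1 = 73 bp.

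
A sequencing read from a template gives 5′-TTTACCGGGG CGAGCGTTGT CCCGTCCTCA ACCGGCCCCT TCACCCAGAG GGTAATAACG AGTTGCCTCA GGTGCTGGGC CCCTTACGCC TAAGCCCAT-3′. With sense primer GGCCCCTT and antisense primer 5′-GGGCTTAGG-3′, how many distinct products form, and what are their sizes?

The forward primer GGCCCCTT matches the top strand at positions 34–41, 78–85.
The reverse primer's reverse complement is CCTAAGCCC, matching at positions 89–97.
Each forward site pairs with the reverse site to give a product ending at position 97: sizes 64, 20 bp.

Two products: 64 bp, 20 bp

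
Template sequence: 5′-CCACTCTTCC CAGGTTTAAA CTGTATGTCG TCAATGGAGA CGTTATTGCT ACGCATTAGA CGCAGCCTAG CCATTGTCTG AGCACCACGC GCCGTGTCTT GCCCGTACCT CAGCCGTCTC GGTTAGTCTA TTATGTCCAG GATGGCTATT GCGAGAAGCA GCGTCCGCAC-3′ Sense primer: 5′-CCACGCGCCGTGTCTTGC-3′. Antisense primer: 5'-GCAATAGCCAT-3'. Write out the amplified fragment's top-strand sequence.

The forward primer matches the template at positions 85–102.
Reverse complement of the reverse primer: ATGGCTATTGC. This occurs on the top strand at positions 142–152.
The product is the template from position 85 through 152 (68 bp).

5'-CCACGCGCCGTGTCTTGCCCGTACCTCAGCCGTCTCGGTTAGTCTATTATGTCCAGGATGGCTATTGC-3'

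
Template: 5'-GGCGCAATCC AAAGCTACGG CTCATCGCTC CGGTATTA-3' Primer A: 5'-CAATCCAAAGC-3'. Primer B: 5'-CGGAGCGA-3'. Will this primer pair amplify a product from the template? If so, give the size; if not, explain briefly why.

Primer A (CAATCCAAAGC) matches the top strand at positions 5–15; it acts as a forward primer.
Primer B's reverse complement is TCGCTCCG, matching the top strand at positions 25–32; it acts as a reverse primer.
The 3' ends face each other across positions 5–32, giving a 28 bp product.

Yes — a 28 bp product.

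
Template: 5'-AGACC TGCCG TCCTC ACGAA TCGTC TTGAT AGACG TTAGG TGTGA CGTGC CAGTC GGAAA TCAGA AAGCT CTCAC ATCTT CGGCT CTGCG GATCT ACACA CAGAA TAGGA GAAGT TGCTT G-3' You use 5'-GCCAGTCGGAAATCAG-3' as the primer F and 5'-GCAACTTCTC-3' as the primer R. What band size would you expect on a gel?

Forward primer GCCAGTCGGAAATCAG is found on the top strand at positions 49–64.
The reverse primer's reverse complement is GAGAAGTTGC, which matches the template at positions 109–118.
Product length = (reverse-primer end) − (forward-primer start) + 1 = 118 − 49 + 1 = 70 bp.

70 bp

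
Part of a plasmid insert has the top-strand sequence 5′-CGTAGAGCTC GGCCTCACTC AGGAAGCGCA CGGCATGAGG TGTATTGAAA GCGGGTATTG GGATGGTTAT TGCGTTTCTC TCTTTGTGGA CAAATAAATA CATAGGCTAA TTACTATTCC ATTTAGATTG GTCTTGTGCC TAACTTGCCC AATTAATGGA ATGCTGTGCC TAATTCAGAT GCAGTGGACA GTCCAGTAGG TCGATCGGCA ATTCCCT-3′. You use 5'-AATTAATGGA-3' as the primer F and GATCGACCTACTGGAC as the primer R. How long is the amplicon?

56 bp

Forward primer AATTAATGGA is found on the top strand at positions 151–160.
Reverse complement of the reverse primer: GTCCAGTAGGTCGATC. This occurs on the top strand at positions 191–206.
Product length = (reverse-primer end) − (forward-primer start) + 1 = 206 − 151 + 1 = 56 bp.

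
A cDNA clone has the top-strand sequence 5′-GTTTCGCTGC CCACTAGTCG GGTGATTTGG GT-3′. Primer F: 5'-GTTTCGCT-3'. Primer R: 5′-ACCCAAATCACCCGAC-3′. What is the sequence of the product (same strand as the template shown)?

Forward primer GTTTCGCT is found on the top strand at positions 1–8.
Taking the reverse complement of ACCCAAATCACCCGAC gives GTCGGGTGATTTGGGT, found at positions 17–32 on the template; the primer anneals here to the top strand with its 3' end pointing upstream.
The product is the template from position 1 through 32 (32 bp).

5'-GTTTCGCTGCCCACTAGTCGGGTGATTTGGGT-3'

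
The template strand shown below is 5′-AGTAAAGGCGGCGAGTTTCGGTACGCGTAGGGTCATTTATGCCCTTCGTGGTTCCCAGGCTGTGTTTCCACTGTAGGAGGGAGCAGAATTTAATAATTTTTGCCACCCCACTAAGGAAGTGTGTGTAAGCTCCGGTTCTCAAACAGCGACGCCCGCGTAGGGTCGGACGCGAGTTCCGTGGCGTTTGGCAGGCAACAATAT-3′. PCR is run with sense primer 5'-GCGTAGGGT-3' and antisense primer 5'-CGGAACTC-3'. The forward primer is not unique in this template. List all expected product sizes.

The forward primer GCGTAGGGT matches the top strand at positions 25–33, 155–163.
The reverse primer's reverse complement is GAGTTCCG, matching at positions 171–178.
Each forward site pairs with the reverse site to give a product ending at position 178: sizes 154, 24 bp.

154 bp, 24 bp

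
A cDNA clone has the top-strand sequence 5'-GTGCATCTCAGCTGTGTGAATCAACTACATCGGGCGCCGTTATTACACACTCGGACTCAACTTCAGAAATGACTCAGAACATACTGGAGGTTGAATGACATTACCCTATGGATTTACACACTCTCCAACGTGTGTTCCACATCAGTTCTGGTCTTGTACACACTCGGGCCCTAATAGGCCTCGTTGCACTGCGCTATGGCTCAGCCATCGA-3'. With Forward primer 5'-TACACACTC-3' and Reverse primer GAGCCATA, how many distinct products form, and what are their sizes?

Three products: 159 bp, 88 bp, 46 bp

The forward primer TACACACTC matches the top strand at positions 44–52, 115–123, 157–165.
The reverse primer's reverse complement is TATGGCTC, matching at positions 195–202.
Each forward site pairs with the reverse site to give a product ending at position 202: sizes 159, 88, 46 bp.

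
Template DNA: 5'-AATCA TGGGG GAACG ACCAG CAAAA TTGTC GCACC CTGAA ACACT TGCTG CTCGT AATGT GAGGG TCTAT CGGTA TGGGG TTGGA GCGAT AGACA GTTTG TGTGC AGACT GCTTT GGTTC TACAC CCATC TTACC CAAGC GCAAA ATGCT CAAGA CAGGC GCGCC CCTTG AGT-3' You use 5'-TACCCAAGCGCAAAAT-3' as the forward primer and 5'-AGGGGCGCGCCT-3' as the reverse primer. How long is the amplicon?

Forward primer TACCCAAGCGCAAAAT is found on the top strand at positions 132–147.
Reverse complement of the reverse primer: AGGCGCGCCCCT. This occurs on the top strand at positions 157–168.
Amplicon spans positions 132–168: 37 bp.

37 bp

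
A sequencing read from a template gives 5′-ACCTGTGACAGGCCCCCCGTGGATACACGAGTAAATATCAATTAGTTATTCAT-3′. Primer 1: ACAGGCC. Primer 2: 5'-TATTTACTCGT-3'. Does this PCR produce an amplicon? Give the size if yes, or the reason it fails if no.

Primer 1 (ACAGGCC) matches the top strand at positions 8–14; it acts as a forward primer.
Primer 2's reverse complement is ACGAGTAAATA, matching the top strand at positions 27–37; it acts as a reverse primer.
The 3' ends face each other across positions 8–37, giving a 30 bp product.

Yes — a 30 bp product.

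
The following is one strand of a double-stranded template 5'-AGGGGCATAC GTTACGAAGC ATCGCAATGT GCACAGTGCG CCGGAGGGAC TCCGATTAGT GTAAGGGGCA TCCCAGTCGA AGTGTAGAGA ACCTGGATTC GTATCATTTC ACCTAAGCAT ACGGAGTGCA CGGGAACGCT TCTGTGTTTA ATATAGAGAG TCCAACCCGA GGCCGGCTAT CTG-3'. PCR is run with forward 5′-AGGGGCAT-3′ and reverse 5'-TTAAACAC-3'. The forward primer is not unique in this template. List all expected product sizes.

The forward primer AGGGGCAT matches the top strand at positions 1–8, 64–71.
The reverse primer's reverse complement is GTGTTTAA, matching at positions 144–151.
Each forward site pairs with the reverse site to give a product ending at position 151: sizes 151, 88 bp.

151 bp, 88 bp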